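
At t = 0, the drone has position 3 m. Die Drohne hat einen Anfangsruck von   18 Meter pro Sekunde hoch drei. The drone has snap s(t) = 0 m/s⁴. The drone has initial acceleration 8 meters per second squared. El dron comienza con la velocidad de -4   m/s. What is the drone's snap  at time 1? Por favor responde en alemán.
Wir haben den Snap s(t) = 0. Durch Einsetzen von t = 1: s(1) = 0.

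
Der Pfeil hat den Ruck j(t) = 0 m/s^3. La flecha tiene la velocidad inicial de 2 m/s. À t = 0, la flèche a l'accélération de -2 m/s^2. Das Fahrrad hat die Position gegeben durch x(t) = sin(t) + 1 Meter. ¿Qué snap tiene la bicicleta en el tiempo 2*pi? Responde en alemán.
Um dies zu lösen, müssen wir 4 Ableitungen unserer Gleichung für die Position x(t) = sin(t) + 1 nehmen. Mit d/dt von x(t) finden wir v(t) = cos(t). Durch Ableiten von der Geschwindigkeit erhalten wir die Beschleunigung: a(t) = -sin(t). Mit d/dt von a(t) finden wir j(t) = -cos(t). Die Ableitung von dem Ruck ergibt den Snap: s(t) = sin(t). Aus der Gleichung für den Snap s(t) = sin(t), setzen wir t = 2*pi ein und erhalten s = 0.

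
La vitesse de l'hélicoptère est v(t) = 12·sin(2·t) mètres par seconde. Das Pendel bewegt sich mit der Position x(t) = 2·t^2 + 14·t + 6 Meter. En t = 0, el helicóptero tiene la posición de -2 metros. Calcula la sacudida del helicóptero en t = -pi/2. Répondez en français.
Nous devons dériver notre équation de la vitesse v(t) = 12·sin(2·t) 2 fois. En dérivant la vitesse, nous obtenons l'accélération: a(t) = 24·cos(2·t). En dérivant l'accélération, nous obtenons le jerk: j(t) = -48·sin(2·t). De l'équation du jerk j(t) = -48·sin(2·t), nous substituons t = -pi/2 pour obtenir j = 0.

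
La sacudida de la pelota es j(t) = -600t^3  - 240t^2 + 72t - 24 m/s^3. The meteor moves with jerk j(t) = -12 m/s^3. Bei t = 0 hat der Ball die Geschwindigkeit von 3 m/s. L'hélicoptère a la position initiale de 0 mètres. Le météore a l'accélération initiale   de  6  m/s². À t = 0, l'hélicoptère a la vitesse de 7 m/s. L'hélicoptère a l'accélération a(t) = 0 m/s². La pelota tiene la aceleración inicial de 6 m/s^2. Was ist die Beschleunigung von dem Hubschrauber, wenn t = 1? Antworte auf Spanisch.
Tenemos la aceleración a(t) = 0. Sustituyendo t = 1: a(1) = 0.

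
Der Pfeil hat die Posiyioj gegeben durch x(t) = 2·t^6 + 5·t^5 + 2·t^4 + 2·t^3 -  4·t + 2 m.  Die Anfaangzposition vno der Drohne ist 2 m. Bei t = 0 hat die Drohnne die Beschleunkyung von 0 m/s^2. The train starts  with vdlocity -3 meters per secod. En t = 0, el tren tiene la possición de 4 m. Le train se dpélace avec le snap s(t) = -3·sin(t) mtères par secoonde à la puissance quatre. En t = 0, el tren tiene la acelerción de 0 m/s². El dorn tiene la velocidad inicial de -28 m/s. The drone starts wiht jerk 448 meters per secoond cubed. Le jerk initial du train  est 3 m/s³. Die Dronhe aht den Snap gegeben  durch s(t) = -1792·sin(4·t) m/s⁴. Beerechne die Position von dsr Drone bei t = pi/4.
Wir müssen die Stammfunktion unserer Gleichung für den Snap s(t) = -1792·sin(4·t) 4-mal finden. Das Integral von dem Snap ist der Ruck. Mit j(0) = 448 erhalten wir j(t) = 448·cos(4·t). Das Integral von dem Ruck ist die Beschleunigung. Mit a(0) = 0 erhalten wir a(t) = 112·sin(4·t). Mit ∫a(t)dt und Anwendung von v(0) = -28, finden wir v(t) = -28·cos(4·t). Mit ∫v(t)dt und Anwendung von x(0) = 2, finden wir x(t) = 2 - 7·sin(4·t). Wir haben die Position x(t) = 2 - 7·sin(4·t). Durch Einsetzen von t = pi/4: x(pi/4) = 2.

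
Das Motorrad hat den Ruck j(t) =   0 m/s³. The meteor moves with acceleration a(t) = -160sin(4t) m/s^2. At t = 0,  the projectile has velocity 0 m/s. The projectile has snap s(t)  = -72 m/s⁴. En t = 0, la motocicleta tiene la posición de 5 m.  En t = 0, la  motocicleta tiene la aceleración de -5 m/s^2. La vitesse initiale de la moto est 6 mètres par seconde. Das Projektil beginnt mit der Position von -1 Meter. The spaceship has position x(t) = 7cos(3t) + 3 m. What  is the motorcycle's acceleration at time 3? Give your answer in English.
We must find the antiderivative of our jerk equation j(t) = 0 1 time. Finding the antiderivative of j(t) and using a(0) = -5: a(t) = -5. Using a(t) = -5 and substituting t = 3, we find a = -5.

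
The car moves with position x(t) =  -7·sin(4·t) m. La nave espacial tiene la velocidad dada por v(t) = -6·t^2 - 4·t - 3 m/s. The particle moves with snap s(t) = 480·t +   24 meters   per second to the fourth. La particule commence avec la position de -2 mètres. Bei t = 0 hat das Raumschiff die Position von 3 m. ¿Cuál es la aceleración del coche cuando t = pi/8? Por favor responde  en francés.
Pour résoudre ceci, nous devons prendre 2 dérivées de notre équation de la position x(t) = -7·sin(4·t). En prenant d/dt de x(t), nous trouvons v(t) = -28·cos(4·t). En dérivant la vitesse, nous obtenons l'accélération: a(t) = 112·sin(4·t). Nous avons l'accélération a(t) = 112·sin(4·t). En substituant t = pi/8: a(pi/8) = 112.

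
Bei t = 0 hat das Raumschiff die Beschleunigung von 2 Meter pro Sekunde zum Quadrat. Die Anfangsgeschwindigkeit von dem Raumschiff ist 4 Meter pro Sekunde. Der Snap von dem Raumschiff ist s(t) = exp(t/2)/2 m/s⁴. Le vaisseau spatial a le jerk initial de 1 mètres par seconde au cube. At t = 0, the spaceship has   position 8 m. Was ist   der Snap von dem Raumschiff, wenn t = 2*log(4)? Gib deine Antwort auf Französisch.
De l'équation du snap s(t) = exp(t/2)/2, nous substituons t = 2*log(4) pour obtenir s = 2.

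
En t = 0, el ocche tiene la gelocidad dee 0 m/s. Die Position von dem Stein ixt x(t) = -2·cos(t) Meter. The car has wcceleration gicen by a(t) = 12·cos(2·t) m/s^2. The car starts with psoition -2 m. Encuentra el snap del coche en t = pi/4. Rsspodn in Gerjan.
Wir müssen unsere Gleichung für die Beschleunigung a(t) = 12·cos(2·t) 2-mal ableiten. Die Ableitung von der Beschleunigung ergibt den Ruck: j(t) = -24·sin(2·t). Durch Ableiten von dem Ruck erhalten wir den Snap: s(t) = -48·cos(2·t). Mit s(t) = -48·cos(2·t) und Einsetzen von t = pi/4, finden wir s = 0.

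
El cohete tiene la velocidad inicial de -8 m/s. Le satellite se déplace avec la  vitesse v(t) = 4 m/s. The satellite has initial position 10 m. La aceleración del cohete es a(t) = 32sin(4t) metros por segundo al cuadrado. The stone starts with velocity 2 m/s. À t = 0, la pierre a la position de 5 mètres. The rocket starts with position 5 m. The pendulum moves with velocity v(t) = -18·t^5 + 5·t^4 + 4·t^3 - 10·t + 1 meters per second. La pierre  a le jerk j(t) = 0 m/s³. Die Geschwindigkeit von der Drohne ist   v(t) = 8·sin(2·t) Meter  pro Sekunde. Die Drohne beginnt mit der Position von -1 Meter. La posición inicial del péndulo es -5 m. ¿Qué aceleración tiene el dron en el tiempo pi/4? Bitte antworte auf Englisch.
Starting from velocity v(t) = 8·sin(2·t), we take 1 derivative. Differentiating velocity, we get acceleration: a(t) = 16·cos(2·t). From the given acceleration equation a(t) = 16·cos(2·t), we substitute t = pi/4 to get a = 0.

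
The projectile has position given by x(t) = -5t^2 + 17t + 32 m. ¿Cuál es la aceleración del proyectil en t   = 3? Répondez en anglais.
Starting from position x(t) = -5·t^2 + 17·t + 32, we take 2 derivatives. Differentiating position, we get velocity: v(t) = 17 - 10·t. Differentiating velocity, we get acceleration: a(t) = -10. Using a(t) = -10 and substituting t = 3, we find a = -10.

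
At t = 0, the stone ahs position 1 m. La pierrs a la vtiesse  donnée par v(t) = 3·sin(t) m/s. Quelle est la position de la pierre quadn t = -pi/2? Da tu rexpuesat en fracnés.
Pour résoudre ceci, nous devons prendre 1 intégrale de notre équation de la vitesse v(t) = 3·sin(t). L'intégrale de la vitesse, avec x(0) = 1, donne la position: x(t) = 4 - 3·cos(t). De l'équation de la position x(t) = 4 - 3·cos(t), nous substituons t = -pi/2 pour obtenir x = 4.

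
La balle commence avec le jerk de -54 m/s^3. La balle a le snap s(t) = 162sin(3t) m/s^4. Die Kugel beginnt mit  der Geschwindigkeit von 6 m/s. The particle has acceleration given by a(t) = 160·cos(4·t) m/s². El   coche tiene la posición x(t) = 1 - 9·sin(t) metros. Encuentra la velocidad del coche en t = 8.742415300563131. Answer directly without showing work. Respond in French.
v(8.742415300563131) = 6.98476433048425.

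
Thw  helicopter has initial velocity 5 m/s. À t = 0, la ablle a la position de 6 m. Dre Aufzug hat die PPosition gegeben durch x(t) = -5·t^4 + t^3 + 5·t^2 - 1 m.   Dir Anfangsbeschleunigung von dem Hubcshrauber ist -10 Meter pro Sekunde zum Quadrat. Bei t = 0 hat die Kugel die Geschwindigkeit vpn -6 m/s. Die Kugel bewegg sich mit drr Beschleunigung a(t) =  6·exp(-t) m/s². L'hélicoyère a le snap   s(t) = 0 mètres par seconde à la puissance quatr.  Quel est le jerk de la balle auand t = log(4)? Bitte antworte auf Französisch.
Pour résoudre ceci, nous devons prendre 1 dérivée de notre équation de l'accélération a(t) = 6·exp(-t). En prenant d/dt de a(t), nous trouvons j(t) = -6·exp(-t). De l'équation du jerk j(t) = -6·exp(-t), nous substituons t = log(4) pour obtenir j = -3/2.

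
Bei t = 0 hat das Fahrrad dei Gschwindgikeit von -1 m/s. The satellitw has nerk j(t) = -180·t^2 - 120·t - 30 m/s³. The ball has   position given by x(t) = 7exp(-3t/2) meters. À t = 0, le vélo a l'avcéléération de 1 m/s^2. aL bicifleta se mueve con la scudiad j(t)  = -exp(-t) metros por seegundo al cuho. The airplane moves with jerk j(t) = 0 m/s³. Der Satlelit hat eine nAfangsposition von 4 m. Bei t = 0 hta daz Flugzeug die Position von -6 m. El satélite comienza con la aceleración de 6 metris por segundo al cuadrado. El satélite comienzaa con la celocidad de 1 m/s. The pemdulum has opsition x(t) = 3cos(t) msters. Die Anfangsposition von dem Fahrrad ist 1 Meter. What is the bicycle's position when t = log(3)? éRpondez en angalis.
To solve this, we need to take 3 integrals of our jerk equation j(t) = -exp(-t). The antiderivative of jerk, with a(0) = 1, gives acceleration: a(t) = exp(-t). Finding the integral of a(t) and using v(0) = -1: v(t) = -exp(-t). Taking ∫v(t)dt and applying x(0) = 1, we find x(t) = exp(-t). From the given position equation x(t) = exp(-t), we substitute t = log(3) to get x = 1/3.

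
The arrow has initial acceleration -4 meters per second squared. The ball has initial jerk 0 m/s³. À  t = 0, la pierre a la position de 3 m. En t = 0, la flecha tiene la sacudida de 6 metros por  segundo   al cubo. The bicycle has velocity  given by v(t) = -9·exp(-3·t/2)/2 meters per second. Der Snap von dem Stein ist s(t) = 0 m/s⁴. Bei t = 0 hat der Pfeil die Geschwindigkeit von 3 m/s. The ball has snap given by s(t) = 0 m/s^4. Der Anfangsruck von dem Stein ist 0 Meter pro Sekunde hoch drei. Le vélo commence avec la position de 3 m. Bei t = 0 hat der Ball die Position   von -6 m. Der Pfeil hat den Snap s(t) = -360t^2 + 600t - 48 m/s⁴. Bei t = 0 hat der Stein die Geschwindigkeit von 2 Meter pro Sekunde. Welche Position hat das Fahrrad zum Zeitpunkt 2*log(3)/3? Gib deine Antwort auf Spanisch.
Partiendo de la velocidad v(t) = -9·exp(-3·t/2)/2, tomamos 1 antiderivada. La integral de la velocidad es la posición. Usando x(0) = 3, obtenemos x(t) = 3·exp(-3·t/2). Usando x(t) = 3·exp(-3·t/2) y sustituyendo t = 2*log(3)/3, encontramos x = 1.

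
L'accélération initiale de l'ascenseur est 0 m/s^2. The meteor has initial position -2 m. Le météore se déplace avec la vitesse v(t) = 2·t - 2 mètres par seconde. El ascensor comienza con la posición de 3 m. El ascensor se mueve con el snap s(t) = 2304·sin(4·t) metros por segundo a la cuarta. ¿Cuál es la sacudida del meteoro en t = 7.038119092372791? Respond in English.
We must differentiate our velocity equation v(t) = 2·t - 2 2 times. The derivative of velocity gives acceleration: a(t) = 2. The derivative of acceleration gives jerk: j(t) = 0. Using j(t) = 0 and substituting t = 7.038119092372791, we find j = 0.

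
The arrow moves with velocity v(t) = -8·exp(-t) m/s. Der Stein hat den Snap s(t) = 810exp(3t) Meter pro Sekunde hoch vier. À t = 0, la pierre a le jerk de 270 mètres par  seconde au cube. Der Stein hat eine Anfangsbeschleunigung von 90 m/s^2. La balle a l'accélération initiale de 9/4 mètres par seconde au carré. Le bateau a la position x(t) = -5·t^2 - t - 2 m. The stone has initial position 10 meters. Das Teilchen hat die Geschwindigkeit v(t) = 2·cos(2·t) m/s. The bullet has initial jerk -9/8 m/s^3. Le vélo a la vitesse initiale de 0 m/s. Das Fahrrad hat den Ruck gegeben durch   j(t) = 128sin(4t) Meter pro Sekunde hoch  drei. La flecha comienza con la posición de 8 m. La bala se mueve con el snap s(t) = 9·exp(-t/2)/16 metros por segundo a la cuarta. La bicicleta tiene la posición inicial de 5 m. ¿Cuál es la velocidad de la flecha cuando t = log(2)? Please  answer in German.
Aus der Gleichung für die Geschwindigkeit v(t) = -8·exp(-t), setzen wir t = log(2) ein und erhalten v = -4.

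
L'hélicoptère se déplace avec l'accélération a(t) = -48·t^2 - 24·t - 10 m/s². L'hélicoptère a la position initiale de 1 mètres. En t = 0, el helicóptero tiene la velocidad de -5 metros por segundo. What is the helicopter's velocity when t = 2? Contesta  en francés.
En partant de l'accélération a(t) = -48·t^2 - 24·t - 10, nous prenons 1 intégrale. L'intégrale de l'accélération, avec v(0) = -5, donne la vitesse: v(t) = -16·t^3 - 12·t^2 - 10·t - 5. Nous avons la vitesse v(t) = -16·t^3 - 12·t^2 - 10·t - 5. En substituant t = 2: v(2) = -201.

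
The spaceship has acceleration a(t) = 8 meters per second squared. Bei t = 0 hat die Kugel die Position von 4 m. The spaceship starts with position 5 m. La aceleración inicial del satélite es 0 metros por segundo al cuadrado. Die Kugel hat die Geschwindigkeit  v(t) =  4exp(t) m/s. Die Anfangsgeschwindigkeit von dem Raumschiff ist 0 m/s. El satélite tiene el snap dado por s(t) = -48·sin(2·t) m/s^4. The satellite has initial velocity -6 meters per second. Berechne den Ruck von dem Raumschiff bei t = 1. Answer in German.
Wir müssen unsere Gleichung für die Beschleunigung a(t) = 8 1-mal ableiten. Mit d/dt von a(t) finden wir j(t) = 0. Aus der Gleichung für den Ruck j(t) = 0, setzen wir t = 1 ein und erhalten j = 0.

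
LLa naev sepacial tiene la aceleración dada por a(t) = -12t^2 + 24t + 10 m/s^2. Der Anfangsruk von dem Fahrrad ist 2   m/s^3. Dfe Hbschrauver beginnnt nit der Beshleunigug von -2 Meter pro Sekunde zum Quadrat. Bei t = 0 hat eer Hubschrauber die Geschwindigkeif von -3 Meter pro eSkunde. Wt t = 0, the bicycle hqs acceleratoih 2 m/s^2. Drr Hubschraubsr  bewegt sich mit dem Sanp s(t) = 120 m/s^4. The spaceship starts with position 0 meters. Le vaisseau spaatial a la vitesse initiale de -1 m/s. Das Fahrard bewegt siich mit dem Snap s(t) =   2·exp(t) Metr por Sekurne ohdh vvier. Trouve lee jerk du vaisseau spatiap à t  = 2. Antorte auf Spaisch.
Partiendo de la aceleración a(t) = -12·t^2 + 24·t + 10, tomamos 1 derivada. Derivando la aceleración, obtenemos la sacudida: j(t) = 24 - 24·t. Usando j(t) = 24 - 24·t y sustituyendo t = 2, encontramos j = -24.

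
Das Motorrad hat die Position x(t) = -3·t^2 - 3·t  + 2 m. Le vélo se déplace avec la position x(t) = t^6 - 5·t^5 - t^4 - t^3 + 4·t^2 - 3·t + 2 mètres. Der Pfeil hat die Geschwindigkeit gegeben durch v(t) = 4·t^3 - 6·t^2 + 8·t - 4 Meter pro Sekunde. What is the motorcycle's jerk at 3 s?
To solve this, we need to take 3 derivatives of our position equation x(t) = -3·t^2 - 3·t + 2. The derivative of position gives velocity: v(t) = -6·t - 3. Differentiating velocity, we get acceleration: a(t) = -6. Differentiating acceleration, we get jerk: j(t) = 0. From the given jerk equation j(t) = 0, we substitute t = 3 to get j = 0.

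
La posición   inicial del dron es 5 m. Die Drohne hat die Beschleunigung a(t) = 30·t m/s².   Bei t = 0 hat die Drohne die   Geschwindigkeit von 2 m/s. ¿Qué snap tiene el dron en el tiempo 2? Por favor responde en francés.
Nous devons dériver notre équation de l'accélération a(t) = 30·t 2 fois. En dérivant l'accélération, nous obtenons le jerk: j(t) = 30. En prenant d/dt de j(t), nous trouvons s(t) = 0. Nous avons le snap s(t) = 0. En substituant t = 2: s(2) = 0.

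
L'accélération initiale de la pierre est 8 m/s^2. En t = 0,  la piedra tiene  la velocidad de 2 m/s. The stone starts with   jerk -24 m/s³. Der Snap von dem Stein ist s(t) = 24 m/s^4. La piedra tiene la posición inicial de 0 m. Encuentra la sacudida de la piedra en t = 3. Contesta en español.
Para resolver esto, necesitamos tomar 1 integral de nuestra ecuación del snap s(t) = 24. Integrando el snap y usando la condición inicial j(0) = -24, obtenemos j(t) = 24·t - 24. Usando j(t) = 24·t - 24 y sustituyendo t = 3, encontramos j = 48.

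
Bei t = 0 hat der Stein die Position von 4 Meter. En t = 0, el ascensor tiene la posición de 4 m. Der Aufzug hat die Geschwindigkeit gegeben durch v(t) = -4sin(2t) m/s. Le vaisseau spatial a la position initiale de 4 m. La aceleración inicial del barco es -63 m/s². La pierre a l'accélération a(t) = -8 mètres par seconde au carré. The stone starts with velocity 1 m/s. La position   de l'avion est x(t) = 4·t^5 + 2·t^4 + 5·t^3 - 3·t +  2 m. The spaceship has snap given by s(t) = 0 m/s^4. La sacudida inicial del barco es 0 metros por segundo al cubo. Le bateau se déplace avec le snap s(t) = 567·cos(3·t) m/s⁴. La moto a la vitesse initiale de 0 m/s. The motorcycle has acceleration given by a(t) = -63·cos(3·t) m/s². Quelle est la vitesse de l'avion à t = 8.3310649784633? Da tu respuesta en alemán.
Ausgehend von der Position x(t) = 4·t^5 + 2·t^4 + 5·t^3 - 3·t + 2, nehmen wir 1 Ableitung. Mit d/dt von x(t) finden wir v(t) = 20·t^4 + 8·t^3 + 15·t^2 - 3. Aus der Gleichung für die Geschwindigkeit v(t) = 20·t^4 + 8·t^3 + 15·t^2 - 3, setzen wir t = 8.3310649784633 ein und erhalten v = 102009.593447921.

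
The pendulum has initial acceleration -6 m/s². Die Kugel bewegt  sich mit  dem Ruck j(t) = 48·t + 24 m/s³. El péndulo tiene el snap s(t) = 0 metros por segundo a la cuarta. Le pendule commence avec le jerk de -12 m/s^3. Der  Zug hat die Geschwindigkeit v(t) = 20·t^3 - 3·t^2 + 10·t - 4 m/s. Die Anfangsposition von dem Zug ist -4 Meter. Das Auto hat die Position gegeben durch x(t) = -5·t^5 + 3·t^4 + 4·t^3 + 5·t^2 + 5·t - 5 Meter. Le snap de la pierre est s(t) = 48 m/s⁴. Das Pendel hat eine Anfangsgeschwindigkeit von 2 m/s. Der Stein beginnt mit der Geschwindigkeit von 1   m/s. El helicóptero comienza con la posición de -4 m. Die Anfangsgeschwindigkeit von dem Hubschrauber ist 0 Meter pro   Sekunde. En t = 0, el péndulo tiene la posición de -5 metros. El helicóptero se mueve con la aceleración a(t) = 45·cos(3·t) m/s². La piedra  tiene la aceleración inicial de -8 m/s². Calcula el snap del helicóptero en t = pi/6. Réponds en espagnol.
Para resolver esto, necesitamos tomar 2 derivadas de nuestra ecuación de la aceleración a(t) = 45·cos(3·t). Tomando d/dt de a(t), encontramos j(t) = -135·sin(3·t). Tomando d/dt de j(t), encontramos s(t) = -405·cos(3·t). Tenemos el snap s(t) = -405·cos(3·t). Sustituyendo t = pi/6: s(pi/6) = 0.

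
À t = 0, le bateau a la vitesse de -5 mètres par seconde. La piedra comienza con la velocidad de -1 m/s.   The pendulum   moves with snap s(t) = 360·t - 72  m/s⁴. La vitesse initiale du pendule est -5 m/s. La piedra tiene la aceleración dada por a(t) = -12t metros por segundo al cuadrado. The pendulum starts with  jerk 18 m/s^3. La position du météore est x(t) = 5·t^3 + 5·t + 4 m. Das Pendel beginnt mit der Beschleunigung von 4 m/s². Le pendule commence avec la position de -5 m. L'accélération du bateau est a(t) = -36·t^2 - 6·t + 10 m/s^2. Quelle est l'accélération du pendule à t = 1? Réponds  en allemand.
Wir müssen das Integral unserer Gleichung für den Snap s(t) = 360·t - 72 2-mal finden. Mit ∫s(t)dt und Anwendung von j(0) = 18, finden wir j(t) = 180·t^2 - 72·t + 18. Das Integral von dem Ruck, mit a(0) = 4, ergibt die Beschleunigung: a(t) = 60·t^3 - 36·t^2 + 18·t + 4. Aus der Gleichung für die Beschleunigung a(t) = 60·t^3 - 36·t^2 + 18·t + 4, setzen wir t = 1 ein und erhalten a = 46.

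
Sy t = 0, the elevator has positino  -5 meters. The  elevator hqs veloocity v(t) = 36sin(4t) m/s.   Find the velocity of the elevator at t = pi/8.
From the given velocity equation v(t) = 36·sin(4·t), we substitute t = pi/8 to get v = 36.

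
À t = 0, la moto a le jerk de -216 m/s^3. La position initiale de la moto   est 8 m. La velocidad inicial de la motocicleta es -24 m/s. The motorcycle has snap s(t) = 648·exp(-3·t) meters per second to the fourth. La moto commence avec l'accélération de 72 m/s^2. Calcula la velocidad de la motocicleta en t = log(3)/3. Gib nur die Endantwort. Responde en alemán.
Die Antwort ist -8.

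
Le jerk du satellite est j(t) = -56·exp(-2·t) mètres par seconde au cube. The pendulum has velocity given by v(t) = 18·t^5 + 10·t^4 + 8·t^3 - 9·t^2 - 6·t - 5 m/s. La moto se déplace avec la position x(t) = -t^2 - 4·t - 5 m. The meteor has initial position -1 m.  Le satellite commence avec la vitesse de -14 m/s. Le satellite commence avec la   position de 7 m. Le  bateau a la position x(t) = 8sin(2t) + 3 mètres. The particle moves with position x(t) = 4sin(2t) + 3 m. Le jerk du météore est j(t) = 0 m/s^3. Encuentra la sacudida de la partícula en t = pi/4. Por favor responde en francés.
Nous devons dériver notre équation de la position x(t) = 4·sin(2·t) + 3 3 fois. La dérivée de la position donne la vitesse: v(t) = 8·cos(2·t). En prenant d/dt de v(t), nous trouvons a(t) = -16·sin(2·t). En dérivant l'accélération, nous obtenons le jerk: j(t) = -32·cos(2·t). De l'équation du jerk j(t) = -32·cos(2·t), nous substituons t = pi/4 pour obtenir j = 0.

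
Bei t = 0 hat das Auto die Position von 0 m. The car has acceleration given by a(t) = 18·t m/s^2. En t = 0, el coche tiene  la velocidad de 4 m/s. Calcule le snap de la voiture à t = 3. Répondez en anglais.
Starting from acceleration a(t) = 18·t, we take 2 derivatives. Taking d/dt of a(t), we find j(t) = 18. Differentiating jerk, we get snap: s(t) = 0. From the given snap equation s(t) = 0, we substitute t = 3 to get s = 0.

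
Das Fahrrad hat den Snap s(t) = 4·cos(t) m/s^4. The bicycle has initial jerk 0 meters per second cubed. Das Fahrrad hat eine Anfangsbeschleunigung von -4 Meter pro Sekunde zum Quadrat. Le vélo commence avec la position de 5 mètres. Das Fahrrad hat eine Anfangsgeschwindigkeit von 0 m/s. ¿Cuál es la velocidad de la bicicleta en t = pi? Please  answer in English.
To solve this, we need to take 3 integrals of our snap equation s(t) = 4·cos(t). The integral of snap is jerk. Using j(0) = 0, we get j(t) = 4·sin(t). Finding the integral of j(t) and using a(0) = -4: a(t) = -4·cos(t). Finding the antiderivative of a(t) and using v(0) = 0: v(t) = -4·sin(t). Using v(t) = -4·sin(t) and substituting t = pi, we find v = 0.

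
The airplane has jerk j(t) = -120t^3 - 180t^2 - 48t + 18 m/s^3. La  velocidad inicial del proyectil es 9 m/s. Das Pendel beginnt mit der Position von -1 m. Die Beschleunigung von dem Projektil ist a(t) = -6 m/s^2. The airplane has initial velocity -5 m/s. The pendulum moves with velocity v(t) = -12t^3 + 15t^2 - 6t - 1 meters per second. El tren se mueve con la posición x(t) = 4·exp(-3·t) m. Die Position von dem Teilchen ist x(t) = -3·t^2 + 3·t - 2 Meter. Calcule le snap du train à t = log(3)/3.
Pour résoudre ceci, nous devons prendre 4 dérivées de notre équation de la position x(t) = 4·exp(-3·t). En dérivant la position, nous obtenons la vitesse: v(t) = -12·exp(-3·t). En dérivant la vitesse, nous obtenons l'accélération: a(t) = 36·exp(-3·t). En dérivant l'accélération, nous obtenons le jerk: j(t) = -108·exp(-3·t). La dérivée du jerk donne le snap: s(t) = 324·exp(-3·t). En utilisant s(t) = 324·exp(-3·t) et en substituant t = log(3)/3, nous trouvons s = 108.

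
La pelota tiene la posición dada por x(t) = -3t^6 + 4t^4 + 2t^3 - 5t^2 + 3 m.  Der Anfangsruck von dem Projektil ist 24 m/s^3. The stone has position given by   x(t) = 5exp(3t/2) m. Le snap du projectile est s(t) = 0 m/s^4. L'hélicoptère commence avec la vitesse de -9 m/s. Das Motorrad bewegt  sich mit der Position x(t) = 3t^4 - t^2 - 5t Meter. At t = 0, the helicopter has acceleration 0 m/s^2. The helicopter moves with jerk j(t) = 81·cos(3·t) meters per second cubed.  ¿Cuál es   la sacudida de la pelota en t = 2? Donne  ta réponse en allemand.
Ausgehend von der Position x(t) = -3·t^6 + 4·t^4 + 2·t^3 - 5·t^2 + 3, nehmen wir 3 Ableitungen. Mit d/dt von x(t) finden wir v(t) = -18·t^5 + 16·t^3 + 6·t^2 - 10·t. Die Ableitung von der Geschwindigkeit ergibt die Beschleunigung: a(t) = -90·t^4 + 48·t^2 + 12·t - 10. Durch Ableiten von der Beschleunigung erhalten wir den Ruck: j(t) = -360·t^3 + 96·t + 12. Mit j(t) = -360·t^3 + 96·t + 12 und Einsetzen von t = 2, finden wir j = -2676.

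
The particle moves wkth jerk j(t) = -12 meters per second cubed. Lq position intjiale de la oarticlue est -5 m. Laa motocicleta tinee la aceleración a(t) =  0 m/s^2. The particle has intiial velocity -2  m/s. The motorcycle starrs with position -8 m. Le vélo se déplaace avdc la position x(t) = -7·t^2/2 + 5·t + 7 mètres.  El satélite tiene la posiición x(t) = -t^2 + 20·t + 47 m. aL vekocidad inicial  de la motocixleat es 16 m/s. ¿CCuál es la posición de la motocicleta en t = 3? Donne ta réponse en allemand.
Wir müssen das Integral unserer Gleichung für die Beschleunigung a(t) = 0 2-mal finden. Die Stammfunktion von der Beschleunigung, mit v(0) = 16, ergibt die Geschwindigkeit: v(t) = 16. Die Stammfunktion von der Geschwindigkeit, mit x(0) = -8, ergibt die Position: x(t) = 16·t - 8. Mit x(t) = 16·t - 8 und Einsetzen von t = 3, finden wir x = 40.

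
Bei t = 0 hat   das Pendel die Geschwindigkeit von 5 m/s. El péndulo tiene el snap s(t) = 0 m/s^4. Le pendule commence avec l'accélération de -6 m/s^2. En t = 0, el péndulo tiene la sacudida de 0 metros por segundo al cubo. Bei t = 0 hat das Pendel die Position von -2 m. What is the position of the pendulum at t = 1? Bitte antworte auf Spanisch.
Partiendo del snap s(t) = 0, tomamos 4 antiderivadas. La integral del snap, con j(0) = 0, da la sacudida: j(t) = 0. La integral de la sacudida es la aceleración. Usando a(0) = -6, obtenemos a(t) = -6. La integral de la aceleración es la velocidad. Usando v(0) = 5, obtenemos v(t) = 5 - 6·t. La integral de la velocidad es la posición. Usando x(0) = -2, obtenemos x(t) = -3·t^2 + 5·t - 2. Tenemos la posición x(t) = -3·t^2 + 5·t - 2. Sustituyendo t = 1: x(1) = 0.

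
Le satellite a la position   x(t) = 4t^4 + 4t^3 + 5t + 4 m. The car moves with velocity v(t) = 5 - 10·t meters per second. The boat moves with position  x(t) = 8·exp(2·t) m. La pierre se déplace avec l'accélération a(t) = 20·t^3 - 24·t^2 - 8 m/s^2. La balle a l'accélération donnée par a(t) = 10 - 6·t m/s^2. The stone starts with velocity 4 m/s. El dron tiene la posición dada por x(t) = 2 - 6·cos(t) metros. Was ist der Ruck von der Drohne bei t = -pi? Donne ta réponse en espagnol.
Partiendo de la posición x(t) = 2 - 6·cos(t), tomamos 3 derivadas. Tomando d/dt de x(t), encontramos v(t) = 6·sin(t). La derivada de la velocidad da la aceleración: a(t) = 6·cos(t). La derivada de la aceleración da la sacudida: j(t) = -6·sin(t). Usando j(t) = -6·sin(t) y sustituyendo t = -pi, encontramos j = 0.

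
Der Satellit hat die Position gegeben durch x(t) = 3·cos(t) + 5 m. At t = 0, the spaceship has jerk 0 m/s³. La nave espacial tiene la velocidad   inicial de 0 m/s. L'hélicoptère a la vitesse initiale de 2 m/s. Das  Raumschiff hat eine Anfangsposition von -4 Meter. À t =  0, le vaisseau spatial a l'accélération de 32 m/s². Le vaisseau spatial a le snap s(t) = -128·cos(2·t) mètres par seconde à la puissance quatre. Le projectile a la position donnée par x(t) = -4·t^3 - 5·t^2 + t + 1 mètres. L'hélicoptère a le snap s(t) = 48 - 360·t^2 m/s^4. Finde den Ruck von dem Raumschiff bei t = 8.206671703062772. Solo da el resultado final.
Bei t = 8.206671703062772, j = 41.4926912213189.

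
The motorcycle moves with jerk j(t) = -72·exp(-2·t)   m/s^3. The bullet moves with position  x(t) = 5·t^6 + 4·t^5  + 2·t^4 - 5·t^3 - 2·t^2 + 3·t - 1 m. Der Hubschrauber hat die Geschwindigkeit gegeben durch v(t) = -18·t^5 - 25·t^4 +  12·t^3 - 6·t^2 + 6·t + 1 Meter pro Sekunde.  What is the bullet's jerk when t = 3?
Starting from position x(t) = 5·t^6 + 4·t^5 + 2·t^4 - 5·t^3 - 2·t^2 + 3·t - 1, we take 3 derivatives. The derivative of position gives velocity: v(t) = 30·t^5 + 20·t^4 + 8·t^3 - 15·t^2 - 4·t + 3. Differentiating velocity, we get acceleration: a(t) = 150·t^4 + 80·t^3 + 24·t^2 - 30·t - 4. Differentiating acceleration, we get jerk: j(t) = 600·t^3 + 240·t^2 + 48·t - 30. Using j(t) = 600·t^3 + 240·t^2 + 48·t - 30 and substituting t = 3, we find j = 18474.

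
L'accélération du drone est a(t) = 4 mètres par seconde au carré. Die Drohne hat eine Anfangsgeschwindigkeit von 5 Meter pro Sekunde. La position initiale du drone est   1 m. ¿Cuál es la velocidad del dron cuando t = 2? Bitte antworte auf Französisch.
Nous devons intégrer notre équation de l'accélération a(t) = 4 1 fois. En intégrant l'accélération et en utilisant la condition initiale v(0) = 5, nous obtenons v(t) = 4·t + 5. En utilisant v(t) = 4·t + 5 et en substituant t = 2, nous trouvons v = 13.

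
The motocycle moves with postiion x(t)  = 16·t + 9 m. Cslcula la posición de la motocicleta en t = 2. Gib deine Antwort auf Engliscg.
From the given position equation x(t) = 16·t + 9, we substitute t = 2 to get x = 41.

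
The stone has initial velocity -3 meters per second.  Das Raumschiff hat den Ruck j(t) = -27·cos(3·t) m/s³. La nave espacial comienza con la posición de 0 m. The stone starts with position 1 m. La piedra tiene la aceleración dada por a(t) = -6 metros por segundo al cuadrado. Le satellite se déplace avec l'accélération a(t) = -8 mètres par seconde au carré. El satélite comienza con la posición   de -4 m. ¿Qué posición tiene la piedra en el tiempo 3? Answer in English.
Starting from acceleration a(t) = -6, we take 2 antiderivatives. Finding the antiderivative of a(t) and using v(0) = -3: v(t) = -6·t - 3. The antiderivative of velocity, with x(0) = 1, gives position: x(t) = -3·t^2 - 3·t + 1. We have position x(t) = -3·t^2 - 3·t + 1. Substituting t = 3: x(3) = -35.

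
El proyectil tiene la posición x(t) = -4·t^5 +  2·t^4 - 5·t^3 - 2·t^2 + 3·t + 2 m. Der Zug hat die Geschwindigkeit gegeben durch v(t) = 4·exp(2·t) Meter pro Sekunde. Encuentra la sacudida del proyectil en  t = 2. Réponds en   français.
Nous devons dériver notre équation de la position x(t) = -4·t^5 + 2·t^4 - 5·t^3 - 2·t^2 + 3·t + 2 3 fois. En dérivant la position, nous obtenons la vitesse: v(t) = -20·t^4 + 8·t^3 - 15·t^2 - 4·t + 3. En dérivant la vitesse, nous obtenons l'accélération: a(t) = -80·t^3 + 24·t^2 - 30·t - 4. La dérivée de l'accélération donne le jerk: j(t) = -240·t^2 + 48·t - 30. En utilisant j(t) = -240·t^2 + 48·t - 30 et en substituant t = 2, nous trouvons j = -894.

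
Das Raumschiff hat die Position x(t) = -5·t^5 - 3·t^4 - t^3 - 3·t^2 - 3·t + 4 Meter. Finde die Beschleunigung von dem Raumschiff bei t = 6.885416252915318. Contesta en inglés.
Starting from position x(t) = -5·t^5 - 3·t^4 - t^3 - 3·t^2 - 3·t + 4, we take 2 derivatives. Taking d/dt of x(t), we find v(t) = -25·t^4 - 12·t^3 - 3·t^2 - 6·t - 3. The derivative of velocity gives acceleration: a(t) = -100·t^3 - 36·t^2 - 6·t - 6. From the given acceleration equation a(t) = -100·t^3 - 36·t^2 - 6·t - 6, we substitute t = 6.885416252915318 to get a = -34397.0752382199.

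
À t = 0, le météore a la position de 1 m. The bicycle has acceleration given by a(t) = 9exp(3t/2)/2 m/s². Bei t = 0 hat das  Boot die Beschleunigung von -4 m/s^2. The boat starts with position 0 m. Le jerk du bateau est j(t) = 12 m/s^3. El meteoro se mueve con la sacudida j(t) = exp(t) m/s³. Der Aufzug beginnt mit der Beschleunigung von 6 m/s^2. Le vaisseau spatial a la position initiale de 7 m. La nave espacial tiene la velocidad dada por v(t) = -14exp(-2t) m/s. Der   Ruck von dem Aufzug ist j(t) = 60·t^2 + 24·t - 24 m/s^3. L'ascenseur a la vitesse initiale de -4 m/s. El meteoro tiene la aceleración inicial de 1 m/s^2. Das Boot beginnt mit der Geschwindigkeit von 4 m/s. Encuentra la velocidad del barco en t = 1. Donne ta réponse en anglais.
We must find the antiderivative of our jerk equation j(t) = 12 2 times. The antiderivative of jerk, with a(0) = -4, gives acceleration: a(t) = 12·t - 4. Finding the antiderivative of a(t) and using v(0) = 4: v(t) = 6·t^2 - 4·t + 4. From the given velocity equation v(t) = 6·t^2 - 4·t + 4, we substitute t = 1 to get v = 6.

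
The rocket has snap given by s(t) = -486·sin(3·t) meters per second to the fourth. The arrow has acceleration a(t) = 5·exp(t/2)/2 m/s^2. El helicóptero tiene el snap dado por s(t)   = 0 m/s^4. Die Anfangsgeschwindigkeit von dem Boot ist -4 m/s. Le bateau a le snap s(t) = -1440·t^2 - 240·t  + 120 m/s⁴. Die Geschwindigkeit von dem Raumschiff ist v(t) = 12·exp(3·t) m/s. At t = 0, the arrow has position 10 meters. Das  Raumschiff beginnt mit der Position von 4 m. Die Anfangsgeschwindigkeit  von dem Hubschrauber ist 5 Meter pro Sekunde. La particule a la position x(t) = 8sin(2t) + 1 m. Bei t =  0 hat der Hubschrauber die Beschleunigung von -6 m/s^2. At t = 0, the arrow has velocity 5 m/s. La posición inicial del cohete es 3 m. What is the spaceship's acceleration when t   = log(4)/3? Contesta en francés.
Nous devons dériver notre équation de la vitesse v(t) = 12·exp(3·t) 1 fois. En dérivant la vitesse, nous obtenons l'accélération: a(t) = 36·exp(3·t). En utilisant a(t) = 36·exp(3·t) et en substituant t = log(4)/3, nous trouvons a = 144.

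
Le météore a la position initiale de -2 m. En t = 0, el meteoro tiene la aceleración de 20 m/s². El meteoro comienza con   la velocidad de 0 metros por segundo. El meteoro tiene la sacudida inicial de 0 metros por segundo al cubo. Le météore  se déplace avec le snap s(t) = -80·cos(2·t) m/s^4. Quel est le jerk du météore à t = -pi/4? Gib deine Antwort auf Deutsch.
Ausgehend von dem Snap s(t) = -80·cos(2·t), nehmen wir 1 Integral. Die Stammfunktion von dem Snap ist der Ruck. Mit j(0) = 0 erhalten wir j(t) = -40·sin(2·t). Aus der Gleichung für den Ruck j(t) = -40·sin(2·t), setzen wir t = -pi/4 ein und erhalten j = 40.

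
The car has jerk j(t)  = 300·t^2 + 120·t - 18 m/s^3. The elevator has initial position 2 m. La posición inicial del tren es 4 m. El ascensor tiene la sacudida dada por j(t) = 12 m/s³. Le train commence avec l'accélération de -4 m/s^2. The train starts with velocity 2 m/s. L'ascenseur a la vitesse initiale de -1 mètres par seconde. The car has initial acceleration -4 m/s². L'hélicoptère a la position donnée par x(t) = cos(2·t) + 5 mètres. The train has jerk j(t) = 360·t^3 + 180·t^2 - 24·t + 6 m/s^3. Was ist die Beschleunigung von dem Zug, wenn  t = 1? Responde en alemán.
Wir müssen unsere Gleichung für den Ruck j(t) = 360·t^3 + 180·t^2 - 24·t + 6 1-mal integrieren. Durch Integration von dem Ruck und Verwendung der Anfangsbedingung a(0) = -4, erhalten wir a(t) = 90·t^4 + 60·t^3 - 12·t^2 + 6·t - 4. Wir haben die Beschleunigung a(t) = 90·t^4 + 60·t^3 - 12·t^2 + 6·t - 4. Durch Einsetzen von t = 1: a(1) = 140.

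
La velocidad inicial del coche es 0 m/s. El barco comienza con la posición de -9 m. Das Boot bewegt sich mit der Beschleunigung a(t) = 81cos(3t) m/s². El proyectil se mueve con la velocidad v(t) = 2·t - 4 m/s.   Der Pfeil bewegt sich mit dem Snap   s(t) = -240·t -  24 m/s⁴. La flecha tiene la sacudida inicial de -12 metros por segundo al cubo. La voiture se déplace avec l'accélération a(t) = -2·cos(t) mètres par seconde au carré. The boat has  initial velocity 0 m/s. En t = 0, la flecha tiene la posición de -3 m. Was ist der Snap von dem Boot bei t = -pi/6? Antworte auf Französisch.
En partant de l'accélération a(t) = 81·cos(3·t), nous prenons 2 dérivées. En prenant d/dt de a(t), nous trouvons j(t) = -243·sin(3·t). En dérivant le jerk, nous obtenons le snap: s(t) = -729·cos(3·t). De l'équation du snap s(t) = -729·cos(3·t), nous substituons t = -pi/6 pour obtenir s = 0.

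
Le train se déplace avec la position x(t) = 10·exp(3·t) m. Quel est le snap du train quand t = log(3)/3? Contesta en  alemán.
Wir müssen unsere Gleichung für die Position x(t) = 10·exp(3·t) 4-mal ableiten. Mit d/dt von x(t) finden wir v(t) = 30·exp(3·t). Die Ableitung von der Geschwindigkeit ergibt die Beschleunigung: a(t) = 90·exp(3·t). Die Ableitung von der Beschleunigung ergibt den Ruck: j(t) = 270·exp(3·t). Durch Ableiten von dem Ruck erhalten wir den Snap: s(t) = 810·exp(3·t). Wir haben den Snap s(t) = 810·exp(3·t). Durch Einsetzen von t = log(3)/3: s(log(3)/3) = 2430.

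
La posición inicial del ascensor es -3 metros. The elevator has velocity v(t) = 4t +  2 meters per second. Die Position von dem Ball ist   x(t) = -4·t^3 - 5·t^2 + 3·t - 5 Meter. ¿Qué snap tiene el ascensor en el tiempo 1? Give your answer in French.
Pour résoudre ceci, nous devons prendre 3 dérivées de notre équation de la vitesse v(t) = 4·t + 2. En dérivant la vitesse, nous obtenons l'accélération: a(t) = 4. La dérivée de l'accélération donne le jerk: j(t) = 0. En dérivant le jerk, nous obtenons le snap: s(t) = 0. En utilisant s(t) = 0 et en substituant t = 1, nous trouvons s = 0.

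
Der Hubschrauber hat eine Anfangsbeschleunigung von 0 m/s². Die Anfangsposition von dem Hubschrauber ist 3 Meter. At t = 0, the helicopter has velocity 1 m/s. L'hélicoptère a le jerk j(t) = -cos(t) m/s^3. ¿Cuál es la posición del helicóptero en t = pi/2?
Debemos encontrar la antiderivada de nuestra ecuación de la sacudida j(t) = -cos(t) 3 veces. Integrando la sacudida y usando la condición inicial a(0) = 0, obtenemos a(t) = -sin(t). Integrando la aceleración y usando la condición inicial v(0) = 1, obtenemos v(t) = cos(t). Tomando ∫v(t)dt y aplicando x(0) = 3, encontramos x(t) = sin(t) + 3. Usando x(t) = sin(t) + 3 y sustituyendo t = pi/2, encontramos x = 4.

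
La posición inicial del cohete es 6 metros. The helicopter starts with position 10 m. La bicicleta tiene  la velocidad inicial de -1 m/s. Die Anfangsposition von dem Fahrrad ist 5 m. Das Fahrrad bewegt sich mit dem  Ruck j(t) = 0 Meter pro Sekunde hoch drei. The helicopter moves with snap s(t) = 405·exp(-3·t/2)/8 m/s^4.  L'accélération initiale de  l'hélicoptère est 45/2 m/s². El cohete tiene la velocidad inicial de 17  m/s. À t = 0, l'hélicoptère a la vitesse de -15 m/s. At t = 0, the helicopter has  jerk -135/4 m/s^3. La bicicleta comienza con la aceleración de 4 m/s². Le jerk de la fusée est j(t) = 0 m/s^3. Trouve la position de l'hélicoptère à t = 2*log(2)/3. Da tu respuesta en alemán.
Wir müssen unsere Gleichung für den Snap s(t) = 405·exp(-3·t/2)/8 4-mal integrieren. Die Stammfunktion von dem Snap ist der Ruck. Mit j(0) = -135/4 erhalten wir j(t) = -135·exp(-3·t/2)/4. Mit ∫j(t)dt und Anwendung von a(0) = 45/2, finden wir a(t) = 45·exp(-3·t/2)/2. Mit ∫a(t)dt und Anwendung von v(0) = -15, finden wir v(t) = -15·exp(-3·t/2). Das Integral von der Geschwindigkeit, mit x(0) = 10, ergibt die Position: x(t) = 10·exp(-3·t/2). Wir haben die Position x(t) = 10·exp(-3·t/2). Durch Einsetzen von t = 2*log(2)/3: x(2*log(2)/3) = 5.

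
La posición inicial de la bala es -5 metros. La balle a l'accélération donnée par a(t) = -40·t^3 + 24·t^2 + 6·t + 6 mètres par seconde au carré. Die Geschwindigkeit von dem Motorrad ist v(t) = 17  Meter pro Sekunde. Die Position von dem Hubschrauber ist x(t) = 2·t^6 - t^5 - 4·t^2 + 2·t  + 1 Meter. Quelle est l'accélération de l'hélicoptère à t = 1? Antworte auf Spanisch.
Partiendo de la posición x(t) = 2·t^6 - t^5 - 4·t^2 + 2·t + 1, tomamos 2 derivadas. La derivada de la posición da la velocidad: v(t) = 12·t^5 - 5·t^4 - 8·t + 2. Derivando la velocidad, obtenemos la aceleración: a(t) = 60·t^4 - 20·t^3 - 8. Usando a(t) = 60·t^4 - 20·t^3 - 8 y sustituyendo t = 1, encontramos a = 32.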